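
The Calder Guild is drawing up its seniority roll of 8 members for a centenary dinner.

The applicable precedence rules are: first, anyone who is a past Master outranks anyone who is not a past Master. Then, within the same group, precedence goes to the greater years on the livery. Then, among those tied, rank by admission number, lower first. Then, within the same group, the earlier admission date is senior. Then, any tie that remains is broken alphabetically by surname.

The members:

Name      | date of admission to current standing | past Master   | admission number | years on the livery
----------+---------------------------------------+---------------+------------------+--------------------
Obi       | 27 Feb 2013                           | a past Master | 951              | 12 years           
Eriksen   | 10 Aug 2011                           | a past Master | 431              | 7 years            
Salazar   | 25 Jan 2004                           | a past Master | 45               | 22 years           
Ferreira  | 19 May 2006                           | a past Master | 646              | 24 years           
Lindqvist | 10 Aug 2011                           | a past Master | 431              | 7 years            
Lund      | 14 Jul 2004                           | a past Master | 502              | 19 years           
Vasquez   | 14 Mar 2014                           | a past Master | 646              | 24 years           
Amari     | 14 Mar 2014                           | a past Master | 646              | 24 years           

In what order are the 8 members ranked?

Ferreira, Amari, Vasquez, Salazar, Lund, Obi, Eriksen, Lindqvist

By the first rule: Ferreira, Amari, Vasquez, Salazar, Lund, Obi, Eriksen and Lindqvist (each a past Master).
Among Ferreira, Amari, Vasquez, Salazar, Lund, Obi, Eriksen and Lindqvist, by years on the livery (higher first): Ferreira, Amari and Vasquez (24 years) before Salazar (22 years) before Lund (19 years) before Obi (12 years) before Eriksen and Lindqvist (7 years).
Ferreira, Amari and Vasquez all have admission number 646, so the next rule applies.
Among Ferreira, Amari and Vasquez, by date of admission to current standing (earlier first): Ferreira (19 May 2006) before Amari and Vasquez (14 Mar 2014).
Among Amari and Vasquez, alphabetically by surname: Amari before Vasquez.
Eriksen and Lindqvist both have admission number 431, so the next rule applies.
Eriksen and Lindqvist both have date of admission to current standing 10 Aug 2011, so the next rule applies.
Among Eriksen and Lindqvist, alphabetically by surname: Eriksen before Lindqvist.
Full order: Ferreira, Amari, Vasquez, Salazar, Lund, Obi, Eriksen, Lindqvist.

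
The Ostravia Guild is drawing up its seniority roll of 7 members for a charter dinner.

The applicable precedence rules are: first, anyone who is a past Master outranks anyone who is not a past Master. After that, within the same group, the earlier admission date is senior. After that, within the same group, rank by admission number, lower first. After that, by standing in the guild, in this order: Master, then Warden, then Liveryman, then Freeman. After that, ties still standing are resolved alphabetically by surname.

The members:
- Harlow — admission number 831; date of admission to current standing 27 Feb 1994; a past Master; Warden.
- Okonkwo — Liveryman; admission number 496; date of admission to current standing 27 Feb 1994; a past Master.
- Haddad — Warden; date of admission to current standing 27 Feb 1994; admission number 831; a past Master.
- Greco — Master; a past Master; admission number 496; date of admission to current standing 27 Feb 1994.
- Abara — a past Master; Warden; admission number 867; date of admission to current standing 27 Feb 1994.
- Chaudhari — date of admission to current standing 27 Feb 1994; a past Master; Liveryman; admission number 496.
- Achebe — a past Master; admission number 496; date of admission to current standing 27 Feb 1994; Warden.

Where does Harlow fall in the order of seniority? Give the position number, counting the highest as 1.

6

By the first rule: Greco, Achebe, Chaudhari, Okonkwo, Haddad, Harlow and Abara (each a past Master).
Greco, Achebe, Chaudhari, Okonkwo, Haddad, Harlow and Abara all have date of admission to current standing 27 Feb 1994, so the next rule applies.
Among Greco, Achebe, Chaudhari, Okonkwo, Haddad, Harlow and Abara, by admission number (lower first): Greco, Achebe, Chaudhari and Okonkwo (496) before Haddad and Harlow (831) before Abara (867).
Among Greco, Achebe, Chaudhari and Okonkwo, by standing in the guild: Greco (Master) before Achebe (Warden) before Chaudhari and Okonkwo (Liveryman).
Among Chaudhari and Okonkwo, alphabetically by surname: Chaudhari before Okonkwo.
Haddad and Harlow are each Warden, so the next rule applies.
Among Haddad and Harlow, alphabetically by surname: Haddad before Harlow.
Order: Greco, Achebe, Chaudhari, Okonkwo, Haddad, Harlow, Abara. So position 6.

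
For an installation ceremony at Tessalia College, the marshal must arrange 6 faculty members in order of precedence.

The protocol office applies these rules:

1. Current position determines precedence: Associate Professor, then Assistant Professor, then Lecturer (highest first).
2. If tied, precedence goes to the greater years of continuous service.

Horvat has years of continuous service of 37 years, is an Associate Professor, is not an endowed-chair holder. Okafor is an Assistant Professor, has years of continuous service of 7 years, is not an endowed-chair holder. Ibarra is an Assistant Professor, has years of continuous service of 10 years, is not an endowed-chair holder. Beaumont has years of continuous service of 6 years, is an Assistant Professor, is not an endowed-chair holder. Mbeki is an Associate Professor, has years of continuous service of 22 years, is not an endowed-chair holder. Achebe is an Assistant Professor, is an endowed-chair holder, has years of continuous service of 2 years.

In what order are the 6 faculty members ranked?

By current position: Horvat and Mbeki (Associate Professor); then Ibarra, Okafor, Beaumont and Achebe (Assistant Professor).
Among Horvat and Mbeki, by years of continuous service (higher first): Horvat (37 years) before Mbeki (22 years).
Among Ibarra, Okafor, Beaumont and Achebe, by years of continuous service (higher first): Ibarra (10 years) before Okafor (7 years) before Beaumont (6 years) before Achebe (2 years).
Full order: Horvat, Mbeki, Ibarra, Okafor, Beaumont, Achebe.

Horvat, Mbeki, Ibarra, Okafor, Beaumont, Achebe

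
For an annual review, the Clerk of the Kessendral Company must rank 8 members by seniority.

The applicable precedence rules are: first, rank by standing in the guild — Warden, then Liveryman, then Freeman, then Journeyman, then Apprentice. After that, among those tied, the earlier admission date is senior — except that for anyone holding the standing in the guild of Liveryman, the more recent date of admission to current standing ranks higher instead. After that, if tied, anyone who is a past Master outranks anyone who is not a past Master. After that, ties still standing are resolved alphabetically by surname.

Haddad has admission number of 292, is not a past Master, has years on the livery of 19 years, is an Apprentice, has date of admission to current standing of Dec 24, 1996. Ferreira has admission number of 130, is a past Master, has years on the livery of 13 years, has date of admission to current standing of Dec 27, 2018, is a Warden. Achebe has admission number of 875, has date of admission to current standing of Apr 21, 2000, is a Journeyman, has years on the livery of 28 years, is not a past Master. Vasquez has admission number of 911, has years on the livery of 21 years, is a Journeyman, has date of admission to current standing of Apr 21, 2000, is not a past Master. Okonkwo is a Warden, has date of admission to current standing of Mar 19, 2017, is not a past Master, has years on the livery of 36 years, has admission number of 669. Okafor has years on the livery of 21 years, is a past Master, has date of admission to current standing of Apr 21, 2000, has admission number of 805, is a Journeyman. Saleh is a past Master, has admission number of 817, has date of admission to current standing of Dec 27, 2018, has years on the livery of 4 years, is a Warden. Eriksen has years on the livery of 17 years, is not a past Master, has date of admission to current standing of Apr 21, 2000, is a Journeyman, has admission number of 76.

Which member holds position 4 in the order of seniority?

By standing in the guild: Okonkwo, Ferreira and Saleh (Warden); then Okafor, Achebe, Eriksen and Vasquez (Journeyman); then Haddad (Apprentice).
Among Okonkwo, Ferreira and Saleh, by date of admission to current standing (earlier first): Okonkwo (Mar 19, 2017) before Ferreira and Saleh (Dec 27, 2018).
Ferreira and Saleh are each a past Master, so the next rule applies.
Among Ferreira and Saleh, alphabetically by surname: Ferreira before Saleh.
Okafor, Achebe, Eriksen and Vasquez all have date of admission to current standing Apr 21, 2000, so the next rule applies.
Among Okafor, Achebe, Eriksen and Vasquez, a past Master before not a past Master: Okafor (a past Master) before Achebe, Eriksen and Vasquez (not a past Master).
Among Achebe, Eriksen and Vasquez, alphabetically by surname: Achebe before Eriksen before Vasquez.
Order: Okonkwo, Ferreira, Saleh, Okafor, Achebe, Eriksen, Vasquez, Haddad.

Okafor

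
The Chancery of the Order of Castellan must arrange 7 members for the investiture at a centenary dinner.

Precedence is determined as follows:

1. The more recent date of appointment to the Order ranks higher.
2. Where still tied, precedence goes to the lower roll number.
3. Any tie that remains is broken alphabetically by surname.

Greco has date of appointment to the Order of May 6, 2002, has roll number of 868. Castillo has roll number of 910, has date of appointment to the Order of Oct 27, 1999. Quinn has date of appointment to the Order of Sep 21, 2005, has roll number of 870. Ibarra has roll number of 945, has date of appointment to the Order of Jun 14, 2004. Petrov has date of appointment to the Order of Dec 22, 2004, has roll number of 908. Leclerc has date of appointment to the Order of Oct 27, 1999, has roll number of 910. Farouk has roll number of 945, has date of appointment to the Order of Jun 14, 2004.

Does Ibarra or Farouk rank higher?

Farouk

By date of appointment to the Order (later first): Quinn (Sep 21, 2005); then Petrov (Dec 22, 2004); then Farouk and Ibarra (both Jun 14, 2004); then Greco (May 6, 2002); then Castillo and Leclerc (both Oct 27, 1999).
Farouk and Ibarra both have roll number 945, so the next rule applies.
Among Farouk and Ibarra, alphabetically by surname: Farouk before Ibarra.
Castillo and Leclerc both have roll number 910, so the next rule applies.
Among Castillo and Leclerc, alphabetically by surname: Castillo before Leclerc.
So Farouk takes precedence.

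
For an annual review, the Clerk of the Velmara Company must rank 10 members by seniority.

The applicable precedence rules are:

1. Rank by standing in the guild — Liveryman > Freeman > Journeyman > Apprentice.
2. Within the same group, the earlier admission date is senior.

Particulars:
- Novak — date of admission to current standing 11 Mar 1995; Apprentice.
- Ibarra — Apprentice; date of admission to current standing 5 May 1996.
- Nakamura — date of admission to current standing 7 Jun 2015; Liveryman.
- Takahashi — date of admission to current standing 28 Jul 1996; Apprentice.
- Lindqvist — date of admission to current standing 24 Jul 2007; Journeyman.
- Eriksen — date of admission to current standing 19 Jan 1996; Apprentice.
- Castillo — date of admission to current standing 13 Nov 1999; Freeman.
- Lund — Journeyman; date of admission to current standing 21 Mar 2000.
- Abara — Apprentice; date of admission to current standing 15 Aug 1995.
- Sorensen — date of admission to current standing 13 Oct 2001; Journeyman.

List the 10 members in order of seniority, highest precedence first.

By standing in the guild: Nakamura (Liveryman); then Castillo (Freeman); then Lund, Sorensen and Lindqvist (Journeyman); then Novak, Abara, Eriksen, Ibarra and Takahashi (Apprentice).
Among Lund, Sorensen and Lindqvist, by date of admission to current standing (earlier first): Lund (21 Mar 2000) before Sorensen (13 Oct 2001) before Lindqvist (24 Jul 2007).
Among Novak, Abara, Eriksen, Ibarra and Takahashi, by date of admission to current standing (earlier first): Novak (11 Mar 1995) before Abara (15 Aug 1995) before Eriksen (19 Jan 1996) before Ibarra (5 May 1996) before Takahashi (28 Jul 1996).
Full order: Nakamura, Castillo, Lund, Sorensen, Lindqvist, Novak, Abara, Eriksen, Ibarra, Takahashi.

Nakamura, Castillo, Lund, Sorensen, Lindqvist, Novak, Abara, Eriksen, Ibarra, Takahashi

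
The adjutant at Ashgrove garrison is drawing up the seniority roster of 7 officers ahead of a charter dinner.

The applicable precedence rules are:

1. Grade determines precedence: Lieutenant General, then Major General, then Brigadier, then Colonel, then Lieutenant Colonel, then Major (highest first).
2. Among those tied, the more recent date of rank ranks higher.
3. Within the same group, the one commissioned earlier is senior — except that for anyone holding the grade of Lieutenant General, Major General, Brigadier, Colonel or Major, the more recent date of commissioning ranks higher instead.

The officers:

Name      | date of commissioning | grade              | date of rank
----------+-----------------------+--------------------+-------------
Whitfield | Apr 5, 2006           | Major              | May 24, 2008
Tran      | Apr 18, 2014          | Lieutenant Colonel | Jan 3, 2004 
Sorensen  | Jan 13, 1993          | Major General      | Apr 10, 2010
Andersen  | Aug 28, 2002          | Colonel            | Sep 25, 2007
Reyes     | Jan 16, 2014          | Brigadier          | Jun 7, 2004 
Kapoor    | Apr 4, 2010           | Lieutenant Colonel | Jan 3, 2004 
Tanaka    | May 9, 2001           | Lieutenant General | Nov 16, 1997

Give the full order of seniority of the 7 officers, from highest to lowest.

Tanaka, Sorensen, Reyes, Andersen, Kapoor, Tran, Whitfield

By grade: Tanaka (Lieutenant General); then Sorensen (Major General); then Reyes (Brigadier); then Andersen (Colonel); then Kapoor and Tran (Lieutenant Colonel); then Whitfield (Major).
Kapoor and Tran both have date of rank Jan 3, 2004, so the next rule applies.
Among Kapoor and Tran, by date of commissioning (earlier first): Kapoor (Apr 4, 2010) before Tran (Apr 18, 2014).
Full order: Tanaka, Sorensen, Reyes, Andersen, Kapoor, Tran, Whitfield.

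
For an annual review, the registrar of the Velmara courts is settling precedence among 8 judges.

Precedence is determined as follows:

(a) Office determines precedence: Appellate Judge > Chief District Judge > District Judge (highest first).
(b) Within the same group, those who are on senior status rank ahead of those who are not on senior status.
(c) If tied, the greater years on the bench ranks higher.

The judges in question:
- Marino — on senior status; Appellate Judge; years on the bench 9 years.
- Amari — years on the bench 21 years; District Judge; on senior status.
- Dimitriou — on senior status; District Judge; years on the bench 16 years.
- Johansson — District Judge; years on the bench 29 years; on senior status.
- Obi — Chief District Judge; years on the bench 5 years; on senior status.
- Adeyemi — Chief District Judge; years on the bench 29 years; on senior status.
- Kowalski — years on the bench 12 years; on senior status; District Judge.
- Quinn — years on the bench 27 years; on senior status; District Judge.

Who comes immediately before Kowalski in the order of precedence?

By office: Marino (Appellate Judge); then Adeyemi and Obi (Chief District Judge); then Johansson, Quinn, Amari, Dimitriou and Kowalski (District Judge).
Adeyemi and Obi are each on senior status, so the next rule applies.
Among Adeyemi and Obi, by years on the bench (higher first): Adeyemi (29 years) before Obi (5 years).
Johansson, Quinn, Amari, Dimitriou and Kowalski are each on senior status, so the next rule applies.
Among Johansson, Quinn, Amari, Dimitriou and Kowalski, by years on the bench (higher first): Johansson (29 years) before Quinn (27 years) before Amari (21 years) before Dimitriou (16 years) before Kowalski (12 years).
Order: Marino, Adeyemi, Obi, Johansson, Quinn, Amari, Dimitriou, Kowalski.

Dimitriou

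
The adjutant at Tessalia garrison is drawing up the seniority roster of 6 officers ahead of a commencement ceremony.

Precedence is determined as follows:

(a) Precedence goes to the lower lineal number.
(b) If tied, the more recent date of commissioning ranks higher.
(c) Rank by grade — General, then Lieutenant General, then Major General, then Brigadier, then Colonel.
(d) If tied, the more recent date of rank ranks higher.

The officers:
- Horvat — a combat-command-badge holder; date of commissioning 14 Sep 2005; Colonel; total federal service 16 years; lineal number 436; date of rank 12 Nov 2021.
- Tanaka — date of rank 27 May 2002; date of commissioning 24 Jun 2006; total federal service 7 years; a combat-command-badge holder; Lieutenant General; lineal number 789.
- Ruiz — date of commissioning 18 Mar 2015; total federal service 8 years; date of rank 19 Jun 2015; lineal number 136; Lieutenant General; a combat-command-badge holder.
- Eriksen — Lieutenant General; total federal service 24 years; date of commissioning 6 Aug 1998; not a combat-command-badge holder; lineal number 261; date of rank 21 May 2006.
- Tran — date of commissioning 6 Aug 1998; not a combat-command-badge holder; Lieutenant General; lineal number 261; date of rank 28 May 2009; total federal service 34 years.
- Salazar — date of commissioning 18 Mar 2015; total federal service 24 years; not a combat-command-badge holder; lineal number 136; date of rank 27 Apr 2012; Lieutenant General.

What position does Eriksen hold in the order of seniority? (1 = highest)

4

By lineal number (lower first): Ruiz and Salazar (both 136); then Tran and Eriksen (both 261); then Horvat (436); then Tanaka (789).
Ruiz and Salazar both have date of commissioning 18 Mar 2015, so the next rule applies.
Ruiz and Salazar are each Lieutenant General, so the next rule applies.
Among Ruiz and Salazar, by date of rank (later first): Ruiz (19 Jun 2015) before Salazar (27 Apr 2012).
Tran and Eriksen both have date of commissioning 6 Aug 1998, so the next rule applies.
Tran and Eriksen are each Lieutenant General, so the next rule applies.
Among Tran and Eriksen, by date of rank (later first): Tran (28 May 2009) before Eriksen (21 May 2006).
Order: Ruiz, Salazar, Tran, Eriksen, Horvat, Tanaka. So position 4.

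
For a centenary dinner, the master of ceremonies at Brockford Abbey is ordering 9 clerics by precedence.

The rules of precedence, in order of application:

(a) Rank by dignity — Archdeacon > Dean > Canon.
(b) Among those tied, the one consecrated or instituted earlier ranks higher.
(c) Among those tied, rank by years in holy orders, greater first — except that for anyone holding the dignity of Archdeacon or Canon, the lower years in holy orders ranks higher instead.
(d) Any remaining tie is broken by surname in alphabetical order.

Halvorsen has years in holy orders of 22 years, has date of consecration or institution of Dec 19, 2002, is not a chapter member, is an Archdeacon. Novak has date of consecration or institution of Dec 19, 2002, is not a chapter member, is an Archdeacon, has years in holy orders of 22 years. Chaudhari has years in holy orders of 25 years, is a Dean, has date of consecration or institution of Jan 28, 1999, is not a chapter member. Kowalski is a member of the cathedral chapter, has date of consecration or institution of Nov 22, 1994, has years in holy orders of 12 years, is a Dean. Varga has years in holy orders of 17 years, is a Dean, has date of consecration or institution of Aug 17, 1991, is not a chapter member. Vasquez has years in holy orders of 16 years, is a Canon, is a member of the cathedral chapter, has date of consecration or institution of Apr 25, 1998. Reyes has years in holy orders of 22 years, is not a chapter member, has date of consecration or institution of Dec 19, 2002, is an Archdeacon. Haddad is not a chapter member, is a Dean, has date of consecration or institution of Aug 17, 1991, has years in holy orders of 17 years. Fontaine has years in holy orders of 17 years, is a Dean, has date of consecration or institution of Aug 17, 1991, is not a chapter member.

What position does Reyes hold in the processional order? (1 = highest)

By dignity: Halvorsen, Novak and Reyes (Archdeacon); then Fontaine, Haddad, Varga, Kowalski and Chaudhari (Dean); then Vasquez (Canon).
Halvorsen, Novak and Reyes all have date of consecration or institution Dec 19, 2002, so the next rule applies.
Halvorsen, Novak and Reyes all have years in holy orders 22 years, so the next rule applies.
Among Halvorsen, Novak and Reyes, alphabetically by surname: Halvorsen before Novak before Reyes.
Among Fontaine, Haddad, Varga, Kowalski and Chaudhari, by date of consecration or institution (earlier first): Fontaine, Haddad and Varga (Aug 17, 1991) before Kowalski (Nov 22, 1994) before Chaudhari (Jan 28, 1999).
Fontaine, Haddad and Varga all have years in holy orders 17 years, so the next rule applies.
Among Fontaine, Haddad and Varga, alphabetically by surname: Fontaine before Haddad before Varga.
Order: Halvorsen, Novak, Reyes, Fontaine, Haddad, Varga, Kowalski, Chaudhari, Vasquez. So position 3.

3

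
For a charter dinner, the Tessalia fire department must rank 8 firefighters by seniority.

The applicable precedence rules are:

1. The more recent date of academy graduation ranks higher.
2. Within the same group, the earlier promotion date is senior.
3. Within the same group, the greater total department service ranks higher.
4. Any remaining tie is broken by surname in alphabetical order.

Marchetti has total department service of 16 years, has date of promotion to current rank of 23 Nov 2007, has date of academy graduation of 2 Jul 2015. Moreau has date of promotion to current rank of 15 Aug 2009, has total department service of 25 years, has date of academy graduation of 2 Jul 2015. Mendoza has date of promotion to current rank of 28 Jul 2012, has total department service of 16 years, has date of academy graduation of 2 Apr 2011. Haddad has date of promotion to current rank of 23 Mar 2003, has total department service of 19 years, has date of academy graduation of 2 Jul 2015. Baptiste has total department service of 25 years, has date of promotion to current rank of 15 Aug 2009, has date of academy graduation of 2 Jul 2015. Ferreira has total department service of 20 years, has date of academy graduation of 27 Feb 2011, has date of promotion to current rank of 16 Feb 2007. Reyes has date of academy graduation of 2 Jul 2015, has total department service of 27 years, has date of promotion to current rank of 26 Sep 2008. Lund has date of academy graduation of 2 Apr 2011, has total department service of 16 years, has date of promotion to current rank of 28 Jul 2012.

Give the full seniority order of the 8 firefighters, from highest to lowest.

By date of academy graduation (later first): Haddad, Marchetti, Reyes, Baptiste and Moreau (each 2 Jul 2015); then Lund and Mendoza (both 2 Apr 2011); then Ferreira (27 Feb 2011).
Among Haddad, Marchetti, Reyes, Baptiste and Moreau, by date of promotion to current rank (earlier first): Haddad (23 Mar 2003) before Marchetti (23 Nov 2007) before Reyes (26 Sep 2008) before Baptiste and Moreau (15 Aug 2009).
Baptiste and Moreau both have total department service 25 years, so the next rule applies.
Among Baptiste and Moreau, alphabetically by surname: Baptiste before Moreau.
Lund and Mendoza both have date of promotion to current rank 28 Jul 2012, so the next rule applies.
Lund and Mendoza both have total department service 16 years, so the next rule applies.
Among Lund and Mendoza, alphabetically by surname: Lund before Mendoza.
Full order: Haddad, Marchetti, Reyes, Baptiste, Moreau, Lund, Mendoza, Ferreira.

Haddad, Marchetti, Reyes, Baptiste, Moreau, Lund, Mendoza, Ferreira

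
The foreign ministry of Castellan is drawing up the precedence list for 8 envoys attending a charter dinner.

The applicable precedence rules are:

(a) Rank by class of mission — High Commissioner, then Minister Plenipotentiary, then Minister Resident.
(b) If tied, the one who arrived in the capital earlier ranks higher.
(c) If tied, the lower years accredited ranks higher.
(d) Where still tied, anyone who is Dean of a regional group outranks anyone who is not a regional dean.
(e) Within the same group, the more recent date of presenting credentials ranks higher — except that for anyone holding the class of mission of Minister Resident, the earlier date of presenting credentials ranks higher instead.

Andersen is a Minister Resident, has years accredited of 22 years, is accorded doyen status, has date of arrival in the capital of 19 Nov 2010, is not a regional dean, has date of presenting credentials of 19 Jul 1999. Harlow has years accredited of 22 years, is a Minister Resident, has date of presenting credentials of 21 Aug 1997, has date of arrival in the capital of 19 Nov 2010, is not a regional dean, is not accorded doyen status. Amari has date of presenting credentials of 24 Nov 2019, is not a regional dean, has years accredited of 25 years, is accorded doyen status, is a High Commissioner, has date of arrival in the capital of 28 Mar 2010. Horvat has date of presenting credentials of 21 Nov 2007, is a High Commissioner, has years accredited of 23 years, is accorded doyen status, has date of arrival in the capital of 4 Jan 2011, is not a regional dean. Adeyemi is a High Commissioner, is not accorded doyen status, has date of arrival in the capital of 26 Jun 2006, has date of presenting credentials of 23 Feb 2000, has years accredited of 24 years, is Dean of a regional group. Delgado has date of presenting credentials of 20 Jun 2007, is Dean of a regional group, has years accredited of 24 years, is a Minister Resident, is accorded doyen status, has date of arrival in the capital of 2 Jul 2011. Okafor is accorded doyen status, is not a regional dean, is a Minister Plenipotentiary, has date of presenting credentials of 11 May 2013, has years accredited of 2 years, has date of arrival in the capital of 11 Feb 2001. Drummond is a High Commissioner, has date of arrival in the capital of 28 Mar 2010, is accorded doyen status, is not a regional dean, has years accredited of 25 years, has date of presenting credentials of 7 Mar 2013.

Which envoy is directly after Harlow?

Andersen

By class of mission: Adeyemi, Amari, Drummond and Horvat (High Commissioner); then Okafor (Minister Plenipotentiary); then Harlow, Andersen and Delgado (Minister Resident).
Among Adeyemi, Amari, Drummond and Horvat, by date of arrival in the capital (earlier first): Adeyemi (26 Jun 2006) before Amari and Drummond (28 Mar 2010) before Horvat (4 Jan 2011).
Amari and Drummond both have years accredited 25 years, so the next rule applies.
Amari and Drummond are each not a regional dean, so the next rule applies.
Among Amari and Drummond, by date of presenting credentials (later first): Amari (24 Nov 2019) before Drummond (7 Mar 2013).
Among Harlow, Andersen and Delgado, by date of arrival in the capital (earlier first): Harlow and Andersen (19 Nov 2010) before Delgado (2 Jul 2011).
Harlow and Andersen both have years accredited 22 years, so the next rule applies.
Harlow and Andersen are each not a regional dean, so the next rule applies.
Among Harlow and Andersen, by date of presenting credentials (earlier first) (reversed rule for this group): Harlow (21 Aug 1997) before Andersen (19 Jul 1999).
Order: Adeyemi, Amari, Drummond, Horvat, Okafor, Harlow, Andersen, Delgado.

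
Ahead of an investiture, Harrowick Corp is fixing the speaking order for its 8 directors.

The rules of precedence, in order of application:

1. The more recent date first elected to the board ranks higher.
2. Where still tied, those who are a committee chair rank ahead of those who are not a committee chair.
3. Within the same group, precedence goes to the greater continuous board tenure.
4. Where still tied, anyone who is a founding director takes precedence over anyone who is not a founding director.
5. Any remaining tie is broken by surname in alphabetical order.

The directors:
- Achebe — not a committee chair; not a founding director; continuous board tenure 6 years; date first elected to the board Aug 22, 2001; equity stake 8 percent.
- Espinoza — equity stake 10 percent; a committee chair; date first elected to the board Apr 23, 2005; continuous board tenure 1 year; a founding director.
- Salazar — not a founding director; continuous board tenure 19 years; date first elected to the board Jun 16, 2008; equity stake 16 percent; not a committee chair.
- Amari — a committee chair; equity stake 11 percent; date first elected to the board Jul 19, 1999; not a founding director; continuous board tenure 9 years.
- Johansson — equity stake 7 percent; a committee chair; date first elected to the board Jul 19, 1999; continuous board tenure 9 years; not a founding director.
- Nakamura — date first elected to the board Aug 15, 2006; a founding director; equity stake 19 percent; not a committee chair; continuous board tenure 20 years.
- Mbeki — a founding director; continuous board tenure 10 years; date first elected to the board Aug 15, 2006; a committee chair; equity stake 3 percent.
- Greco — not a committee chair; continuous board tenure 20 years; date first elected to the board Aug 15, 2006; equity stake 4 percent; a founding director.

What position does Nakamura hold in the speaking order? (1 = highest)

4

By date first elected to the board (later first): Salazar (Jun 16, 2008); then Mbeki, Greco and Nakamura (each Aug 15, 2006); then Espinoza (Apr 23, 2005); then Achebe (Aug 22, 2001); then Amari and Johansson (both Jul 19, 1999).
Among Mbeki, Greco and Nakamura, a committee chair before not a committee chair: Mbeki (a committee chair) before Greco and Nakamura (not a committee chair).
Greco and Nakamura both have continuous board tenure 20 years, so the next rule applies.
Greco and Nakamura are each a founding director, so the next rule applies.
Among Greco and Nakamura, alphabetically by surname: Greco before Nakamura.
Amari and Johansson are each a committee chair, so the next rule applies.
Amari and Johansson both have continuous board tenure 9 years, so the next rule applies.
Amari and Johansson are each not a founding director, so the next rule applies.
Among Amari and Johansson, alphabetically by surname: Amari before Johansson.
Order: Salazar, Mbeki, Greco, Nakamura, Espinoza, Achebe, Amari, Johansson. So position 4.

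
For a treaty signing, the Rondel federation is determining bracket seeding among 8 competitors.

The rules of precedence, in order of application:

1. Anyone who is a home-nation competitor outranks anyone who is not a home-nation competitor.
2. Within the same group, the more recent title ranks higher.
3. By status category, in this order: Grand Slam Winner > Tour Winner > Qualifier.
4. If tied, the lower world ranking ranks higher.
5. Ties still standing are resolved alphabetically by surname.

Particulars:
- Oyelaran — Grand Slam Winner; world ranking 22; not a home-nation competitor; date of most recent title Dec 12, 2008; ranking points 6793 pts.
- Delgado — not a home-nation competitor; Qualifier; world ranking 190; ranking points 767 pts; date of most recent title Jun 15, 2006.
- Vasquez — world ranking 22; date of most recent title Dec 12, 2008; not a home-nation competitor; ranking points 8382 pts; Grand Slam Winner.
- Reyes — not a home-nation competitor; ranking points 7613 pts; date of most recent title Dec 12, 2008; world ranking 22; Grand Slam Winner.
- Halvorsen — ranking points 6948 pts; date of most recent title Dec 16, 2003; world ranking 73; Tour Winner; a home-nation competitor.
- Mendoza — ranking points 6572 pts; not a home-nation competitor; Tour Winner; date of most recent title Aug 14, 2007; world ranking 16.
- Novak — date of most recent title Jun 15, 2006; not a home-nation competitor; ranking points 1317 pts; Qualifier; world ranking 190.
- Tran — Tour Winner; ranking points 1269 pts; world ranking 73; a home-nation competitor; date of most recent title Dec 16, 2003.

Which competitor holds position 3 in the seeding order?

By the first rule: Halvorsen and Tran (both a home-nation competitor); then Oyelaran, Reyes, Vasquez, Mendoza, Delgado and Novak (each not a home-nation competitor).
Halvorsen and Tran both have date of most recent title Dec 16, 2003, so the next rule applies.
Halvorsen and Tran are each Tour Winner, so the next rule applies.
Halvorsen and Tran both have world ranking 73, so the next rule applies.
Among Halvorsen and Tran, alphabetically by surname: Halvorsen before Tran.
Among Oyelaran, Reyes, Vasquez, Mendoza, Delgado and Novak, by date of most recent title (later first): Oyelaran, Reyes and Vasquez (Dec 12, 2008) before Mendoza (Aug 14, 2007) before Delgado and Novak (Jun 15, 2006).
Oyelaran, Reyes and Vasquez are each Grand Slam Winner, so the next rule applies.
Oyelaran, Reyes and Vasquez all have world ranking 22, so the next rule applies.
Among Oyelaran, Reyes and Vasquez, alphabetically by surname: Oyelaran before Reyes before Vasquez.
Delgado and Novak are each Qualifier, so the next rule applies.
Delgado and Novak both have world ranking 190, so the next rule applies.
Among Delgado and Novak, alphabetically by surname: Delgado before Novak.
Order: Halvorsen, Tran, Oyelaran, Reyes, Vasquez, Mendoza, Delgado, Novak.

Oyelaran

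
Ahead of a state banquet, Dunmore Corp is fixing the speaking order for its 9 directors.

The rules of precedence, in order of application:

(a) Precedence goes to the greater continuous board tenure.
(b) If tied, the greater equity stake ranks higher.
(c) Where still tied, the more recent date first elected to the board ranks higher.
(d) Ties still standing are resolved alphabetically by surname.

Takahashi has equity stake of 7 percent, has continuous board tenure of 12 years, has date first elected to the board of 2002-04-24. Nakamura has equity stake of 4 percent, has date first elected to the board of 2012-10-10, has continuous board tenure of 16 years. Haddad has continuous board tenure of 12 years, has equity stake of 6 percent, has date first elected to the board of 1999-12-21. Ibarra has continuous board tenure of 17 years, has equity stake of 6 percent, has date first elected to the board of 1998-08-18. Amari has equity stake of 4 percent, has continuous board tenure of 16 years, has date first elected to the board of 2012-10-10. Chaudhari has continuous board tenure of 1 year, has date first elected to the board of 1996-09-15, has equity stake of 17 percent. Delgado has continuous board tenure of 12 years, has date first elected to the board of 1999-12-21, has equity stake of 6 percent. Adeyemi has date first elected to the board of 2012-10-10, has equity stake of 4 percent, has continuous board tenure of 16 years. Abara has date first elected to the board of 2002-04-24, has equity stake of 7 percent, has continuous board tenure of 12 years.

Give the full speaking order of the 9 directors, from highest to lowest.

By continuous board tenure (higher first): Ibarra (17 years); then Adeyemi, Amari and Nakamura (each 16 years); then Abara, Takahashi, Delgado and Haddad (each 12 years); then Chaudhari (1 year).
Adeyemi, Amari and Nakamura all have equity stake 4 percent, so the next rule applies.
Adeyemi, Amari and Nakamura all have date first elected to the board 2012-10-10, so the next rule applies.
Among Adeyemi, Amari and Nakamura, alphabetically by surname: Adeyemi before Amari before Nakamura.
Among Abara, Takahashi, Delgado and Haddad, by equity stake (higher first): Abara and Takahashi (7 percent) before Delgado and Haddad (6 percent).
Abara and Takahashi both have date first elected to the board 2002-04-24, so the next rule applies.
Among Abara and Takahashi, alphabetically by surname: Abara before Takahashi.
Delgado and Haddad both have date first elected to the board 1999-12-21, so the next rule applies.
Among Delgado and Haddad, alphabetically by surname: Delgado before Haddad.
Full order: Ibarra, Adeyemi, Amari, Nakamura, Abara, Takahashi, Delgado, Haddad, Chaudhari.

Ibarra, Adeyemi, Amari, Nakamura, Abara, Takahashi, Delgado, Haddad, Chaudhari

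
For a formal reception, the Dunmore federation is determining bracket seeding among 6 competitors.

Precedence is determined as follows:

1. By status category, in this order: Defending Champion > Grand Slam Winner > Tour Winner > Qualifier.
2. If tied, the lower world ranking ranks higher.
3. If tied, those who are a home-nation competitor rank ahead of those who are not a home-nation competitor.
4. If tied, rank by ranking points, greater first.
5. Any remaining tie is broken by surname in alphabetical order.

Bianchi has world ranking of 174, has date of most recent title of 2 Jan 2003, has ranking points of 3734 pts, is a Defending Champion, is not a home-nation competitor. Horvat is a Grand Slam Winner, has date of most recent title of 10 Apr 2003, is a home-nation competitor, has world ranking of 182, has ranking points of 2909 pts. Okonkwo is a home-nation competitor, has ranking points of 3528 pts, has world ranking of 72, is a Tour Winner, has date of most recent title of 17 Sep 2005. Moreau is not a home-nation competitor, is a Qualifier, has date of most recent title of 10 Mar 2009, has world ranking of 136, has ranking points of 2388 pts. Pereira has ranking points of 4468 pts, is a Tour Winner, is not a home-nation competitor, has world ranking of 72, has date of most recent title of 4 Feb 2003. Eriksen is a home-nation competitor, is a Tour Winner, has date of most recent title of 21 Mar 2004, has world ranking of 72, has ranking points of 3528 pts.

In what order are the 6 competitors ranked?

By status category: Bianchi (Defending Champion); then Horvat (Grand Slam Winner); then Eriksen, Okonkwo and Pereira (Tour Winner); then Moreau (Qualifier).
Eriksen, Okonkwo and Pereira all have world ranking 72, so the next rule applies.
Among Eriksen, Okonkwo and Pereira, a home-nation competitor before not a home-nation competitor: Eriksen and Okonkwo (a home-nation competitor) before Pereira (not a home-nation competitor).
Eriksen and Okonkwo both have ranking points 3528 pts, so the next rule applies.
Among Eriksen and Okonkwo, alphabetically by surname: Eriksen before Okonkwo.
Full order: Bianchi, Horvat, Eriksen, Okonkwo, Pereira, Moreau.

Bianchi, Horvat, Eriksen, Okonkwo, Pereira, Moreau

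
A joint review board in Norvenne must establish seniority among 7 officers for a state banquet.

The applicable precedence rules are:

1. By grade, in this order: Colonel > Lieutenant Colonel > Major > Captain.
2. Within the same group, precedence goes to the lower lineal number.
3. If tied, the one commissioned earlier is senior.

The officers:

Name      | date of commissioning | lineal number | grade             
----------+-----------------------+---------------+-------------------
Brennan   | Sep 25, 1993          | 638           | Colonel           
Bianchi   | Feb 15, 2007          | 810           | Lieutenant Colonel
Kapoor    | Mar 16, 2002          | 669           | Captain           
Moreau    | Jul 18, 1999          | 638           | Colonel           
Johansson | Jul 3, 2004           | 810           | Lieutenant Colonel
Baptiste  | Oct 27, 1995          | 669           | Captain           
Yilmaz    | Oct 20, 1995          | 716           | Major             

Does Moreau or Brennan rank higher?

Brennan

By grade: Brennan and Moreau (Colonel); then Johansson and Bianchi (Lieutenant Colonel); then Yilmaz (Major); then Baptiste and Kapoor (Captain).
Brennan and Moreau both have lineal number 638, so the next rule applies.
Among Brennan and Moreau, by date of commissioning (earlier first): Brennan (Sep 25, 1993) before Moreau (Jul 18, 1999).
Johansson and Bianchi both have lineal number 810, so the next rule applies.
Among Johansson and Bianchi, by date of commissioning (earlier first): Johansson (Jul 3, 2004) before Bianchi (Feb 15, 2007).
Baptiste and Kapoor both have lineal number 669, so the next rule applies.
Among Baptiste and Kapoor, by date of commissioning (earlier first): Baptiste (Oct 27, 1995) before Kapoor (Mar 16, 2002).
So Brennan takes precedence.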